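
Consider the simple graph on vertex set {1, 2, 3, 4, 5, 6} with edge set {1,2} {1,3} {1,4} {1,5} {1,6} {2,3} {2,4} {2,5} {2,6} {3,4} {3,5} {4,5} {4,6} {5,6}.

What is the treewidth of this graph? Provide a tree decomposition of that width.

Treewidth 4.
One optimal decomposition is:
Bags: B1 = {1, 2, 3, 4, 5}  B2 = {1, 2, 4, 5, 6}
Tree: B1–B2

The largest bag has 5 vertices, giving width 4; this decomposition certifies tw(G) ≤ 4. Conversely, {1, 2, 3, 4, 5} is a clique of size 5, and the vertices of any clique must share a bag in every tree decomposition; so some bag has ≥ 5 vertices and tw(G) ≥ 4. Combining the bounds, tw(G) = 4.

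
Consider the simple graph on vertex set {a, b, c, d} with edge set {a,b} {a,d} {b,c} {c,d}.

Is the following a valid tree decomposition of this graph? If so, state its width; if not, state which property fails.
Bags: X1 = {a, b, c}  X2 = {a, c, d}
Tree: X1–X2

Yes; width 2.

Vertex coverage: the bags together contain {a, b, c, d}, the full vertex set. Edge coverage: each edge of G has both endpoints in at least one bag. Running intersection: for every vertex, the bags containing it form a connected subtree. All three properties hold, so this is a valid tree decomposition of width max|bag| − 1 = 2, and hence tw(G) ≤ 2.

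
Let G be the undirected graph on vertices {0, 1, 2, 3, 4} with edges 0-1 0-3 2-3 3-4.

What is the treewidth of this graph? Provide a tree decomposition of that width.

Treewidth 1.
One such decomposition:
Bags: B1 = {3, 4}  B2 = {0, 3}  B3 = {0, 1}  B4 = {2, 3}
Tree: B1–B2, B2–B3, B1–B4

Each bag holds 2 vertices, so the decomposition has width 1, which upper-bounds the treewidth. G has an edge, so its treewidth is at least 1. Hence tw(G) = 1 exactly.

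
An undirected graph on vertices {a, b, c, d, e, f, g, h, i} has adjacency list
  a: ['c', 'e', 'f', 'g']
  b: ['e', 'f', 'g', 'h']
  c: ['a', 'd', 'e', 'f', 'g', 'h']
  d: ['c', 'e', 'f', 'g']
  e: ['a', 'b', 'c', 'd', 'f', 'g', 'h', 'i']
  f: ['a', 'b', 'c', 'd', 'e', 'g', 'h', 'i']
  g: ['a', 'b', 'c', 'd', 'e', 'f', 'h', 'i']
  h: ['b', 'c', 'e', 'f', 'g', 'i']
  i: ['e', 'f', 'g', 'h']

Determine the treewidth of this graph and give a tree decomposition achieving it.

Each bag holds 5 vertices, so the decomposition has width 4, which upper-bounds the treewidth. Conversely, {c, d, e, f, g} is a clique of size 5, and the vertices of any clique must share a bag in every tree decomposition; so some bag has ≥ 5 vertices and tw(G) ≥ 4. Combining the bounds, tw(G) = 4.

Treewidth 4.
One optimal decomposition is:
Bags: B1 = {c, d, e, f, g}  B2 = {a, c, e, f, g}  B3 = {c, e, f, g, h}  B4 = {b, e, f, g, h}  B5 = {e, f, g, h, i}
Tree: B1–B2, B2–B3, B3–B4, B4–B5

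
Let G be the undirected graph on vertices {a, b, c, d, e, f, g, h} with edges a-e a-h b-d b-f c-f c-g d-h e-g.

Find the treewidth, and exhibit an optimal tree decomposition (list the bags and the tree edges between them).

Treewidth 2.
One optimal decomposition is:
Bags: B1 = {c, e, g}  B2 = {c, e, f}  B3 = {b, e, f}  B4 = {b, d, e}  B5 = {d, e, h}  B6 = {a, e, h}
Tree: B1–B2, B2–B3, B3–B4, B4–B5, B5–B6

Every bag has size at most 3, so the width is 3 − 1 = 2 and tw(G) ≤ 2. The edges e–g–c–f–b–d–h–a–e form a cycle, so G is not a tree and its treewidth is at least 2. Combining the bounds, tw(G) = 2.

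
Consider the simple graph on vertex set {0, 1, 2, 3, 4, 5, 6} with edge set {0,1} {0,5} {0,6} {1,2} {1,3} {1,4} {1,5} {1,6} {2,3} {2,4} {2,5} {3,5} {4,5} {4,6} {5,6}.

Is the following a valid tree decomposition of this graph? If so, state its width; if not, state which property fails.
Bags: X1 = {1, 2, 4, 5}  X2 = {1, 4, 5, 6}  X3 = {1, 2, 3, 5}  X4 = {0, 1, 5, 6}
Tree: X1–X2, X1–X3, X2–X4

Yes; width 3.

Vertex coverage: the bags together contain {0, 1, 2, 3, 4, 5, 6}, the full vertex set. Edge coverage: each edge of G has both endpoints in at least one bag. Running intersection: for every vertex, the bags containing it form a connected subtree. All three properties hold, so this is a valid tree decomposition of width max|bag| − 1 = 3, and hence tw(G) ≤ 3.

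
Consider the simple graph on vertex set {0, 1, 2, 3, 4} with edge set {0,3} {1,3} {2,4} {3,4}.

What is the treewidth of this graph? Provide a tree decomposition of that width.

Each bag holds 2 vertices, so the decomposition has width 1, which upper-bounds the treewidth. Since G has at least one edge (e.g. 0–3), it is not an edgeless graph, so tw(G) ≥ 1. The upper and lower bounds meet at 1, so that is the treewidth.

Treewidth 1.
One optimal decomposition is:
Bags: B1 = {0, 3}  B2 = {3, 4}  B3 = {2, 4}  B4 = {1, 3}
Tree: B1–B2, B2–B3, B1–B4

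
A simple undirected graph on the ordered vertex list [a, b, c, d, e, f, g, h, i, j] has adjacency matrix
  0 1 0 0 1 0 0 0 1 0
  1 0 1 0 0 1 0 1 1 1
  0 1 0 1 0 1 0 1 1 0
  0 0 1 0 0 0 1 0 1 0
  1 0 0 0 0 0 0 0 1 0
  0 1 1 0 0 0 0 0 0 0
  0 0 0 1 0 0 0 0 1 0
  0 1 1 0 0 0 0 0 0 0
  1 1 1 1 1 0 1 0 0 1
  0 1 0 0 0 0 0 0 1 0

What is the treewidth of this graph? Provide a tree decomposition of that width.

Every bag has size at most 3, so the width is 3 − 1 = 2 and tw(G) ≤ 2. Conversely, {b, c, h} is a clique of size 3, and the vertices of any clique must share a bag in every tree decomposition; so some bag has ≥ 3 vertices and tw(G) ≥ 2. Combining the bounds, tw(G) = 2.

Treewidth 2.
One optimal decomposition is:
Bags: B1 = {b, i, j}  B2 = {b, c, i}  B3 = {c, d, i}  B4 = {d, g, i}  B5 = {a, b, i}  B6 = {a, e, i}  B7 = {b, c, f}  B8 = {b, c, h}
Tree: B1–B2, B2–B3, B3–B4, B1–B5, B5–B6, B2–B7, B2–B8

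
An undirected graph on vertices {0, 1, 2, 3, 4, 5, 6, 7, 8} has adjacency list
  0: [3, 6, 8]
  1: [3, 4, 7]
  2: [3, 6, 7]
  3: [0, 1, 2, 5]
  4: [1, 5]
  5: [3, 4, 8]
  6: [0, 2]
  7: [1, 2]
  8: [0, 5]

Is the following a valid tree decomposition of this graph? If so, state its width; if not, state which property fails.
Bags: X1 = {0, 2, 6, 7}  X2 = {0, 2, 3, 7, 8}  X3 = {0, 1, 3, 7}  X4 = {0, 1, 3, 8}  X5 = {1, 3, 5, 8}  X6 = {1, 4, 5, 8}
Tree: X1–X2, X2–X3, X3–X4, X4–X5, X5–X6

A tree decomposition must satisfy three properties: every vertex lies in some bag; for every edge, both endpoints lie together in some bag; and for every vertex, the bags containing it form a connected subtree. Here bags containing vertex 8 are not connected in the tree, so the decomposition is invalid.

No — bags containing vertex 8 are not connected in the tree.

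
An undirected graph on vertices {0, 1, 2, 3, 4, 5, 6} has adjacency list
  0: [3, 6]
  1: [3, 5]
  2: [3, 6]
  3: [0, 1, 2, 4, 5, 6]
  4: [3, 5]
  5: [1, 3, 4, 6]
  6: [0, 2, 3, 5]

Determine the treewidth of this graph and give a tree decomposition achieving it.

Treewidth 2.
One such decomposition:
Bags: B1 = {3, 5, 6}  B2 = {3, 4, 5}  B3 = {1, 3, 5}  B4 = {0, 3, 6}  B5 = {2, 3, 6}
Tree: B1–B2, B2–B3, B1–B4, B4–B5

Every bag has size at most 3, so the width is 3 − 1 = 2 and tw(G) ≤ 2. For the lower bound, the 3 vertices {0, 3, 6} are pairwise adjacent, and any tree decomposition puts a clique entirely inside one bag — forcing width ≥ 2. Therefore the treewidth is 2.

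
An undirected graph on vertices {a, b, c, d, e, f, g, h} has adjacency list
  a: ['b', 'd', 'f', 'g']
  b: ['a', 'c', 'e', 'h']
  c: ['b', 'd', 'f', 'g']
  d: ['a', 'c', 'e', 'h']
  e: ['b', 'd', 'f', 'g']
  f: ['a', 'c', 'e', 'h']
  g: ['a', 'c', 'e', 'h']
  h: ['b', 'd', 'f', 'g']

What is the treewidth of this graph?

A width-4 tree decomposition is:
Bags: B1 = {a, c, e, f, h}  B2 = {a, c, d, e, h}  B3 = {a, c, e, g, h}  B4 = {a, b, c, e, h}
Tree: B1–B2, B2–B3, B3–B4
Each bag holds 5 vertices, so the decomposition has width 4, which upper-bounds the treewidth. For the lower bound: the 5 vertex sets {c,f}, {d,h}, {a,g}, {e}, {b} are disjoint, each induces a connected subgraph, and every pair is joined by at least one edge of G. Contracting each set to a single vertex therefore yields K_{5} as a minor, and since treewidth is minor-monotone, tw(G) ≥ tw(K_{5}) = 4. Hence tw(G) = 4 exactly.

4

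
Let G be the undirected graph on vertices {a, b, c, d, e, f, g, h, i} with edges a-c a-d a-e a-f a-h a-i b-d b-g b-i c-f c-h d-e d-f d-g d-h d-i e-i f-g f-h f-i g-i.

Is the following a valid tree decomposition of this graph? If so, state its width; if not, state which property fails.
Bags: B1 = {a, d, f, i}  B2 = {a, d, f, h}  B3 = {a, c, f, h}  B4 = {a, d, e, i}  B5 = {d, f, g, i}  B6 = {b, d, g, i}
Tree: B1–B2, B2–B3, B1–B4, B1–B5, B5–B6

Checking the three conditions: (i) the bags cover all of {a, b, c, d, e, f, g, h, i}; (ii) for each edge, some bag contains both endpoints; (iii) the bags containing any fixed vertex form a subtree. All hold, so the decomposition is valid with width 4 − 1 = 3.

Yes; width 3.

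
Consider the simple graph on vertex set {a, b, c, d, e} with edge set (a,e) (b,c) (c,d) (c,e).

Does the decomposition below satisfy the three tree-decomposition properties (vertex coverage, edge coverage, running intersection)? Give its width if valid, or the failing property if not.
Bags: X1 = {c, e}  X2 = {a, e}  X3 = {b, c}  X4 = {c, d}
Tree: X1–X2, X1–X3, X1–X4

Every vertex of G appears in some bag (union = {a, b, c, d, e}); every edge is covered by a bag; and for each vertex v the set of bags containing v is connected in the bag tree. The decomposition is therefore valid. The largest bag has 2 vertices, so the width is 1.

Yes; width 1.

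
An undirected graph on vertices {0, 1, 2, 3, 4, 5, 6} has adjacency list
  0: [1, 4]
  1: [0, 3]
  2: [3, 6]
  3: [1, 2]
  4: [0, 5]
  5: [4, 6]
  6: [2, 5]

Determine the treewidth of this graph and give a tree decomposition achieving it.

The largest bag has 3 vertices, giving width 2; this decomposition certifies tw(G) ≤ 2. The edges 2–6–5–4–0–1–3–2 form a cycle, so G is not a tree and its treewidth is at least 2. Combining the bounds, tw(G) = 2.

Treewidth 2.
One such decomposition:
Bags: B1 = {2, 5, 6}  B2 = {2, 4, 5}  B3 = {0, 2, 4}  B4 = {0, 1, 2}  B5 = {1, 2, 3}
Tree: B1–B2, B2–B3, B3–B4, B4–B5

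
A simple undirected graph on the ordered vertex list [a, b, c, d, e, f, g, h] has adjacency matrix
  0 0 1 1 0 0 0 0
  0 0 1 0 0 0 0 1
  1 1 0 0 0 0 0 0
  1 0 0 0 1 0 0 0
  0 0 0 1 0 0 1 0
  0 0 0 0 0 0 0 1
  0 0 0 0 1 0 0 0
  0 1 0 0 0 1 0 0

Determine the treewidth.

A width-1 tree decomposition is:
Bags: B1 = {f, h}  B2 = {b, h}  B3 = {b, c}  B4 = {a, c}  B5 = {a, d}  B6 = {d, e}  B7 = {e, g}
Tree: B1–B2, B2–B3, B3–B4, B4–B5, B5–B6, B6–B7
Each bag holds 2 vertices, so the decomposition has width 1, which upper-bounds the treewidth. G has an edge, so its treewidth is at least 1. Hence tw(G) = 1 exactly.

1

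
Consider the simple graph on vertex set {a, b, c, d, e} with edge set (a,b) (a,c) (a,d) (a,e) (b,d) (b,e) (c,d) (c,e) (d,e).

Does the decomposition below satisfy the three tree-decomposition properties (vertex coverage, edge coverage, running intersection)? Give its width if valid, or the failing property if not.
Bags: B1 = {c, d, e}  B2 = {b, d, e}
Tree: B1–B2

No — vertex a appears in no bag.

A tree decomposition must satisfy three properties: every vertex lies in some bag; for every edge, both endpoints lie together in some bag; and for every vertex, the bags containing it form a connected subtree. Here vertex a appears in no bag, so the decomposition is invalid.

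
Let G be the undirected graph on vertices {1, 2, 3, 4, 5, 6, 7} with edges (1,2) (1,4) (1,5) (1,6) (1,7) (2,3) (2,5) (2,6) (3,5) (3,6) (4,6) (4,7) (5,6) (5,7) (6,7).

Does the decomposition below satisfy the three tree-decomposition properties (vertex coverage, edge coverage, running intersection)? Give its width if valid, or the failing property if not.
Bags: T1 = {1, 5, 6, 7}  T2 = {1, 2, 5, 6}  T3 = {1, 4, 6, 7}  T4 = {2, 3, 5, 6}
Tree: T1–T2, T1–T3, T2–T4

Vertex coverage: the bags together contain {1, 2, 3, 4, 5, 6, 7}, the full vertex set. Edge coverage: each edge of G has both endpoints in at least one bag. Running intersection: for every vertex, the bags containing it form a connected subtree. All three properties hold, so this is a valid tree decomposition of width max|bag| − 1 = 3, and hence tw(G) ≤ 3.

Yes; width 3.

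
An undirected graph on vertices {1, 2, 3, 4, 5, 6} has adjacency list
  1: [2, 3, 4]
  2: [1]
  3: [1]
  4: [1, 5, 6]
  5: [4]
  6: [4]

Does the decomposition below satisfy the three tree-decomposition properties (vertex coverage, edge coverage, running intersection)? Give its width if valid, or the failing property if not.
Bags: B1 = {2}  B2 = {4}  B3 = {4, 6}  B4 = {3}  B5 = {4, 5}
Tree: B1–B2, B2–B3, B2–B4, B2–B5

A tree decomposition must satisfy three properties: every vertex lies in some bag; for every edge, both endpoints lie together in some bag; and for every vertex, the bags containing it form a connected subtree. Here vertex 1 appears in no bag, so the decomposition is invalid.

No — vertex 1 appears in no bag.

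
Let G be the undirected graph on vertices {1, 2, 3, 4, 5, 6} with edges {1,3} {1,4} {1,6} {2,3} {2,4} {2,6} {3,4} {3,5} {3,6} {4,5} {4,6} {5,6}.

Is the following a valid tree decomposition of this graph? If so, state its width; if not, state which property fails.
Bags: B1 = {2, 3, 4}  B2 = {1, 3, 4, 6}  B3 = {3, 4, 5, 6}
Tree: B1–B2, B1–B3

A tree decomposition must satisfy three properties: every vertex lies in some bag; for every edge, both endpoints lie together in some bag; and for every vertex, the bags containing it form a connected subtree. Here edge (6,2) lies in no bag, so the decomposition is invalid.

No — edge (6,2) lies in no bag.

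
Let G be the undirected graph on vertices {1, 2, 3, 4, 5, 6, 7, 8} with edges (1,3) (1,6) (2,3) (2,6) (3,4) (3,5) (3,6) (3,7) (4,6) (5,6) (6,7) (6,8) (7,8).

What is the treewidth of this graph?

2

A width-2 tree decomposition is:
Bags: B1 = {3, 6, 7}  B2 = {3, 4, 6}  B3 = {6, 7, 8}  B4 = {1, 3, 6}  B5 = {3, 5, 6}  B6 = {2, 3, 6}
Tree: B1–B2, B1–B3, B2–B4, B4–B5, B4–B6
The largest bag has 3 vertices, giving width 2; this decomposition certifies tw(G) ≤ 2. Conversely, {6, 7, 8} is a clique of size 3, and the vertices of any clique must share a bag in every tree decomposition; so some bag has ≥ 3 vertices and tw(G) ≥ 2. Therefore the treewidth is 2.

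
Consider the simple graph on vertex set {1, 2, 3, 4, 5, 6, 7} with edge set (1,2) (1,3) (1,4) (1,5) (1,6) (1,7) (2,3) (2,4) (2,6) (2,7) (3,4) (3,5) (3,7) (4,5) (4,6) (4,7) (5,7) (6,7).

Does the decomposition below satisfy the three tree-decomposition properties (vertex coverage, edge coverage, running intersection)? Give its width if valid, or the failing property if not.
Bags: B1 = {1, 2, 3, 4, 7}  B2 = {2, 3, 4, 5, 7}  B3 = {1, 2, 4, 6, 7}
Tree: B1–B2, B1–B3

No — edge (1,5) lies in no bag.

A tree decomposition must satisfy three properties: every vertex lies in some bag; for every edge, both endpoints lie together in some bag; and for every vertex, the bags containing it form a connected subtree. Here edge (1,5) lies in no bag, so the decomposition is invalid.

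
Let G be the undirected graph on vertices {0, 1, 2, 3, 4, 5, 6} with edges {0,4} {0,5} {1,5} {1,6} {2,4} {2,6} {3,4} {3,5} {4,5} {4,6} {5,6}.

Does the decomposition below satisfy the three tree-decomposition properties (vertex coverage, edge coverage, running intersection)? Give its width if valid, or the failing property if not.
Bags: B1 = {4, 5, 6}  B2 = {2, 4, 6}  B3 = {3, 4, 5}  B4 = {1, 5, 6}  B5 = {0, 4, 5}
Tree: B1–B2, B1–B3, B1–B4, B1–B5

Yes; width 2.

Vertex coverage: the bags together contain {0, 1, 2, 3, 4, 5, 6}, the full vertex set. Edge coverage: each edge of G has both endpoints in at least one bag. Running intersection: for every vertex, the bags containing it form a connected subtree. All three properties hold, so this is a valid tree decomposition of width max|bag| − 1 = 2, and hence tw(G) ≤ 2.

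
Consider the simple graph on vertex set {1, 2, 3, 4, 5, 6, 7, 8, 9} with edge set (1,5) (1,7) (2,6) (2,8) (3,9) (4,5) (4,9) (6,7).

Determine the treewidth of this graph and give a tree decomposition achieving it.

Every bag has size at most 2, so the width is 2 − 1 = 1 and tw(G) ≤ 1. G has an edge, so its treewidth is at least 1. Hence tw(G) = 1 exactly.

Treewidth 1.
One optimal decomposition is:
Bags: B1 = {2, 8}  B2 = {2, 6}  B3 = {6, 7}  B4 = {1, 7}  B5 = {1, 5}  B6 = {4, 5}  B7 = {4, 9}  B8 = {3, 9}
Tree: B1–B2, B2–B3, B3–B4, B4–B5, B5–B6, B6–B7, B7–B8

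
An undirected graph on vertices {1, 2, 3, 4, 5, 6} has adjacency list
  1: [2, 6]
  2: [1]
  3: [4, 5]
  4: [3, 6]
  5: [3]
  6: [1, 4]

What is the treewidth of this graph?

1

A width-1 tree decomposition is:
Bags: B1 = {3, 5}  B2 = {3, 4}  B3 = {4, 6}  B4 = {1, 6}  B5 = {1, 2}
Tree: B1–B2, B2–B3, B3–B4, B4–B5
The largest bag has 2 vertices, giving width 1; this decomposition certifies tw(G) ≤ 1. Any graph with an edge has treewidth ≥ 1, and G has the edge 5–3. The upper and lower bounds meet at 1, so that is the treewidth.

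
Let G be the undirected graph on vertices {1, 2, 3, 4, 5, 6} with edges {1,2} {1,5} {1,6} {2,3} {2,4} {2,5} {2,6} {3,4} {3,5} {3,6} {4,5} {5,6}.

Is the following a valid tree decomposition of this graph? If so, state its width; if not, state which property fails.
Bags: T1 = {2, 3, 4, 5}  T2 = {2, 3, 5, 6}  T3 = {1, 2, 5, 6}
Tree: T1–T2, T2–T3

Checking the three conditions: (i) the bags cover all of {1, 2, 3, 4, 5, 6}; (ii) for each edge, some bag contains both endpoints; (iii) the bags containing any fixed vertex form a subtree. All hold, so the decomposition is valid with width 4 − 1 = 3.

Yes; width 3.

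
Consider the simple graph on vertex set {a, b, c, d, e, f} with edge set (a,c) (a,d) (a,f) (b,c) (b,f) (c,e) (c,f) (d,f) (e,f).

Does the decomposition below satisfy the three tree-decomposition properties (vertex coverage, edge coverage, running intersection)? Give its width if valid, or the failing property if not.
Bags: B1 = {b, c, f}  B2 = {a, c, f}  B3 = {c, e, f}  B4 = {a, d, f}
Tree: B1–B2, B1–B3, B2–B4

Yes; width 2.

Checking the three conditions: (i) the bags cover all of {a, b, c, d, e, f}; (ii) for each edge, some bag contains both endpoints; (iii) the bags containing any fixed vertex form a subtree. All hold, so the decomposition is valid with width 3 − 1 = 2.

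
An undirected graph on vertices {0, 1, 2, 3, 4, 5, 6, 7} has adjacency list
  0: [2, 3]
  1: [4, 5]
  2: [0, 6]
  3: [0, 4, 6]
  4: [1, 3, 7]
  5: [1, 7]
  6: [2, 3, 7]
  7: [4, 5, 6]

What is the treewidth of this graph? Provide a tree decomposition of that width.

Treewidth 2.
Bags: B1 = {0, 2, 3}  B2 = {2, 3, 6}  B3 = {3, 4, 6}  B4 = {4, 6, 7}  B5 = {1, 4, 7}  B6 = {1, 5, 7}
Tree: B1–B2, B2–B3, B3–B4, B4–B5, B5–B6

Each bag holds 3 vertices, so the decomposition has width 2, which upper-bounds the treewidth. Since 0–2–6–3–0 is a cycle in G, G is not acyclic. Forests are exactly the graphs of treewidth ≤ 1, so tw(G) ≥ 2. Combining the bounds, tw(G) = 2.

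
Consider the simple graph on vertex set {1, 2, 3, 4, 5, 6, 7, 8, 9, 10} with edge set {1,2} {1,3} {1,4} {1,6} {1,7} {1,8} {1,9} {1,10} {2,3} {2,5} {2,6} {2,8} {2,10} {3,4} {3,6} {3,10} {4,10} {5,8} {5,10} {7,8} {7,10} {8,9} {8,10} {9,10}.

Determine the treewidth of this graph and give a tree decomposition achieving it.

Treewidth 3.
One optimal decomposition is:
Bags: B1 = {2, 5, 8, 10}  B2 = {1, 2, 8, 10}  B3 = {1, 7, 8, 10}  B4 = {1, 2, 3, 10}  B5 = {1, 8, 9, 10}  B6 = {1, 3, 4, 10}  B7 = {1, 2, 3, 6}
Tree: B1–B2, B2–B3, B2–B4, B3–B5, B4–B6, B4–B7

Each bag holds 4 vertices, so the decomposition has width 3, which upper-bounds the treewidth. Conversely, {1, 8, 9, 10} is a clique of size 4, and the vertices of any clique must share a bag in every tree decomposition; so some bag has ≥ 4 vertices and tw(G) ≥ 3. The upper and lower bounds meet at 3, so that is the treewidth.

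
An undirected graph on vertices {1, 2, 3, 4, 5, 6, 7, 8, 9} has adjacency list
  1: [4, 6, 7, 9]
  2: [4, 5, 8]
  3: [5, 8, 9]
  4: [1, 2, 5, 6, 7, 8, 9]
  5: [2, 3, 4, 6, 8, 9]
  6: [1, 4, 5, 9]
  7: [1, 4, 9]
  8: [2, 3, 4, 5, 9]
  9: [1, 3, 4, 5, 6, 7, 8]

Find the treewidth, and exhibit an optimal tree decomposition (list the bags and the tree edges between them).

Each bag holds 4 vertices, so the decomposition has width 3, which upper-bounds the treewidth. On the other hand G contains the 4-clique {3, 5, 8, 9}. A clique must lie in a single bag of any decomposition, so no decomposition can have width below 3. Combining the bounds, tw(G) = 3.

Treewidth 3.
One such decomposition:
Bags: B1 = {2, 4, 5, 8}  B2 = {4, 5, 8, 9}  B3 = {4, 5, 6, 9}  B4 = {1, 4, 6, 9}  B5 = {3, 5, 8, 9}  B6 = {1, 4, 7, 9}
Tree: B1–B2, B2–B3, B3–B4, B2–B5, B4–B6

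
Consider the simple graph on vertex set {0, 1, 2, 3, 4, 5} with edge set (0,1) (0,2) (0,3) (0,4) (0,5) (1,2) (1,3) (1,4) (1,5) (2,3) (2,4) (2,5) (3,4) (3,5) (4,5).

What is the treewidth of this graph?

5

A width-5 tree decomposition is:
Bags: B1 = {0, 1, 2, 3, 4, 5}
Tree: (single bag)
A single bag containing all 6 vertices is trivially a valid decomposition of width 5. For the lower bound, the 6 vertices {0, 1, 2, 3, 4, 5} are pairwise adjacent, and any tree decomposition puts a clique entirely inside one bag — forcing width ≥ 5. Combining the bounds, tw(G) = 5.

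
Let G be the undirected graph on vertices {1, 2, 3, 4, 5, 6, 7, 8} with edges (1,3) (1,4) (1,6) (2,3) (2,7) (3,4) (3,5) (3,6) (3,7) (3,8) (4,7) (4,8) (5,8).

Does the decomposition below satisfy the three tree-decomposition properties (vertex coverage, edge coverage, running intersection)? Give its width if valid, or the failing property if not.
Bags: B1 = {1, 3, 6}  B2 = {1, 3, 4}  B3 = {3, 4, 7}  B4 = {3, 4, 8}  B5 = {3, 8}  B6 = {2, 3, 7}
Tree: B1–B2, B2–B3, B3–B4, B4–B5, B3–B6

No — vertex 5 appears in no bag.

A tree decomposition must satisfy three properties: every vertex lies in some bag; for every edge, both endpoints lie together in some bag; and for every vertex, the bags containing it form a connected subtree. Here vertex 5 appears in no bag, so the decomposition is invalid.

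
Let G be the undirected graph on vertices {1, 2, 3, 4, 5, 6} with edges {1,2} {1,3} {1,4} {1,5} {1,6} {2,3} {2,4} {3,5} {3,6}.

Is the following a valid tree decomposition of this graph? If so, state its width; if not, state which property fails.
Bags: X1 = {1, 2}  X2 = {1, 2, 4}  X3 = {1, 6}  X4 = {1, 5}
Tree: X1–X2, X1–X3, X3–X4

No — vertex 3 appears in no bag.

A tree decomposition must satisfy three properties: every vertex lies in some bag; for every edge, both endpoints lie together in some bag; and for every vertex, the bags containing it form a connected subtree. Here vertex 3 appears in no bag, so the decomposition is invalid.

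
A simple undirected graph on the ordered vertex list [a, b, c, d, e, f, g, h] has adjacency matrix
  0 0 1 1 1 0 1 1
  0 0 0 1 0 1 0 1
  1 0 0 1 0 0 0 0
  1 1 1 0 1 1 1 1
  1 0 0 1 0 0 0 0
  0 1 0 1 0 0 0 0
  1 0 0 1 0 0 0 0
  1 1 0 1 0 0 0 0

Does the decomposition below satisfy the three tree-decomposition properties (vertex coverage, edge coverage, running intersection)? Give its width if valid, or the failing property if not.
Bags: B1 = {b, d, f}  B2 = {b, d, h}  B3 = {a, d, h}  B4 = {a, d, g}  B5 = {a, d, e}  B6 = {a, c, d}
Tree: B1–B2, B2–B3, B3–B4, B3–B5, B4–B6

Vertex coverage: the bags together contain {a, b, c, d, e, f, g, h}, the full vertex set. Edge coverage: each edge of G has both endpoints in at least one bag. Running intersection: for every vertex, the bags containing it form a connected subtree. All three properties hold, so this is a valid tree decomposition of width max|bag| − 1 = 2, and hence tw(G) ≤ 2.

Yes; width 2.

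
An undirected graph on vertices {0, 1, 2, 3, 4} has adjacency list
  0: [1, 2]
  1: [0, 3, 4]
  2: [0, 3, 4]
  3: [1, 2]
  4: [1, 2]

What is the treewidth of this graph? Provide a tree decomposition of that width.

Treewidth 2.
Bags: B1 = {1, 2, 4}  B2 = {1, 2, 3}  B3 = {0, 1, 2}
Tree: B1–B2, B2–B3

Each bag holds 3 vertices, so the decomposition has width 2, which upper-bounds the treewidth. Since 4–1–3–2–4 is a cycle in G, G is not acyclic. Forests are exactly the graphs of treewidth ≤ 1, so tw(G) ≥ 2. Therefore the treewidth is 2.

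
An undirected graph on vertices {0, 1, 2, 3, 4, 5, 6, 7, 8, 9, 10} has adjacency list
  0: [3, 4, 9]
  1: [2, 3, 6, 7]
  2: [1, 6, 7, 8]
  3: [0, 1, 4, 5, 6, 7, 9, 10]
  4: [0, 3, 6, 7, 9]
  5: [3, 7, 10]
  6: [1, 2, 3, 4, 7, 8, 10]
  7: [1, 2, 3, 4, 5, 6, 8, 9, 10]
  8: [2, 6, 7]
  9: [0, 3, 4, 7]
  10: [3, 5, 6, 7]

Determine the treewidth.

A width-3 tree decomposition is:
Bags: B1 = {1, 2, 6, 7}  B2 = {1, 3, 6, 7}  B3 = {2, 6, 7, 8}  B4 = {3, 4, 6, 7}  B5 = {3, 4, 7, 9}  B6 = {3, 6, 7, 10}  B7 = {0, 3, 4, 9}  B8 = {3, 5, 7, 10}
Tree: B1–B2, B1–B3, B2–B4, B4–B5, B2–B6, B5–B7, B6–B8
Each bag holds 4 vertices, so the decomposition has width 3, which upper-bounds the treewidth. For the lower bound, the 4 vertices {0, 3, 4, 9} are pairwise adjacent, and any tree decomposition puts a clique entirely inside one bag — forcing width ≥ 3. Combining the bounds, tw(G) = 3.

3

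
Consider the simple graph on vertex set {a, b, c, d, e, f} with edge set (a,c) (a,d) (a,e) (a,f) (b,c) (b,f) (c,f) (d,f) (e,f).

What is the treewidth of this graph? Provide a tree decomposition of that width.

Every bag has size at most 3, so the width is 3 − 1 = 2 and tw(G) ≤ 2. For the lower bound, the 3 vertices {a, d, f} are pairwise adjacent, and any tree decomposition puts a clique entirely inside one bag — forcing width ≥ 2. Combining the bounds, tw(G) = 2.

Treewidth 2.
Bags: B1 = {a, d, f}  B2 = {a, c, f}  B3 = {b, c, f}  B4 = {a, e, f}
Tree: B1–B2, B2–B3, B1–B4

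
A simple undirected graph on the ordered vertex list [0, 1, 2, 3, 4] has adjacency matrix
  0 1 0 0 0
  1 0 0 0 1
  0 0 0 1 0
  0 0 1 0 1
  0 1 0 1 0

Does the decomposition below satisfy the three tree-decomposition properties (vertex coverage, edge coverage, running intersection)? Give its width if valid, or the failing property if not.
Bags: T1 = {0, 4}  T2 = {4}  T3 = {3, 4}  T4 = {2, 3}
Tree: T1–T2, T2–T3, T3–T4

A tree decomposition must satisfy three properties: every vertex lies in some bag; for every edge, both endpoints lie together in some bag; and for every vertex, the bags containing it form a connected subtree. Here vertex 1 appears in no bag, so the decomposition is invalid.

No — vertex 1 appears in no bag.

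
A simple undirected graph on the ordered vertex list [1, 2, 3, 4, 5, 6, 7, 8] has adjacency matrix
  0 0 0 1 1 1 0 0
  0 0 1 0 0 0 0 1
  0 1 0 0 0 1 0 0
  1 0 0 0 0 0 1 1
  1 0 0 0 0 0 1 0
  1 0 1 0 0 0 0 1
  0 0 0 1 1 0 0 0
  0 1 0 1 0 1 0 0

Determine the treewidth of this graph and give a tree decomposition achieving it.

Every bag has size at most 3, so the width is 3 − 1 = 2 and tw(G) ≤ 2. For the lower bound, G contains the cycle 2–3–6–8–2, so G is not a forest; only forests have treewidth ≤ 1, hence tw(G) ≥ 2. Combining the bounds, tw(G) = 2.

Treewidth 2.
Bags: B1 = {2, 3, 8}  B2 = {3, 6, 8}  B3 = {4, 6, 8}  B4 = {1, 4, 6}  B5 = {1, 4, 7}  B6 = {1, 5, 7}
Tree: B1–B2, B2–B3, B3–B4, B4–B5, B5–B6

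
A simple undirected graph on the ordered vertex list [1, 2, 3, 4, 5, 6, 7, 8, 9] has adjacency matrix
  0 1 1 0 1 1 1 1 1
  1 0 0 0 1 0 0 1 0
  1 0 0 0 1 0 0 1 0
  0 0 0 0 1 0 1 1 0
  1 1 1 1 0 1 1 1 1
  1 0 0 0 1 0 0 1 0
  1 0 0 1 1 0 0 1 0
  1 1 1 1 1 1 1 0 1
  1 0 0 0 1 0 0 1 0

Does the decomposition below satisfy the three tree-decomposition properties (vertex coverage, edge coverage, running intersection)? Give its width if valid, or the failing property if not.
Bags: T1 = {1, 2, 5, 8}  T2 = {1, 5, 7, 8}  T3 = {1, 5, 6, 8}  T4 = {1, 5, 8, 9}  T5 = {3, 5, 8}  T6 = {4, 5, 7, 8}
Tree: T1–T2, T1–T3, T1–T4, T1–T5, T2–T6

No — edge (1,3) lies in no bag.

A tree decomposition must satisfy three properties: every vertex lies in some bag; for every edge, both endpoints lie together in some bag; and for every vertex, the bags containing it form a connected subtree. Here edge (1,3) lies in no bag, so the decomposition is invalid.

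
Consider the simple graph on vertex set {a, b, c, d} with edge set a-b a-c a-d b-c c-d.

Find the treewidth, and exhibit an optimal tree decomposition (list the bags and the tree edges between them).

Treewidth 2.
One optimal decomposition is:
Bags: B1 = {a, c, d}  B2 = {a, b, c}
Tree: B1–B2

Every bag has size at most 3, so the width is 3 − 1 = 2 and tw(G) ≤ 2. On the other hand G contains the 3-clique {a, c, d}. A clique must lie in a single bag of any decomposition, so no decomposition can have width below 2. Therefore the treewidth is 2.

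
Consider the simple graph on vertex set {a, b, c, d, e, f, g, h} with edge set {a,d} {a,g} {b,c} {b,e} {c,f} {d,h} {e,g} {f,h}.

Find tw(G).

A width-2 tree decomposition is:
Bags: B1 = {c, f, h}  B2 = {c, d, h}  B3 = {a, c, d}  B4 = {a, c, g}  B5 = {c, e, g}  B6 = {b, c, e}
Tree: B1–B2, B2–B3, B3–B4, B4–B5, B5–B6
Every bag has size at most 3, so the width is 3 − 1 = 2 and tw(G) ≤ 2. The edges c–f–h–d–a–g–e–b–c form a cycle, so G is not a tree and its treewidth is at least 2. Hence tw(G) = 2 exactly.

2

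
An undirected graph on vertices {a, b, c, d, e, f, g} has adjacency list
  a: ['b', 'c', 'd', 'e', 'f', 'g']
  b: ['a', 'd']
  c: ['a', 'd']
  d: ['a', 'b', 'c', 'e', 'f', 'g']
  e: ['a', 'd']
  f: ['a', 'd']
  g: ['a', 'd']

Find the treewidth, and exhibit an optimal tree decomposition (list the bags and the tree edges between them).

Every bag has size at most 3, so the width is 3 − 1 = 2 and tw(G) ≤ 2. For the lower bound, the 3 vertices {a, d, f} are pairwise adjacent, and any tree decomposition puts a clique entirely inside one bag — forcing width ≥ 2. The upper and lower bounds meet at 2, so that is the treewidth.

Treewidth 2.
One such decomposition:
Bags: B1 = {a, c, d}  B2 = {a, b, d}  B3 = {a, d, e}  B4 = {a, d, g}  B5 = {a, d, f}
Tree: B1–B2, B2–B3, B1–B4, B1–B5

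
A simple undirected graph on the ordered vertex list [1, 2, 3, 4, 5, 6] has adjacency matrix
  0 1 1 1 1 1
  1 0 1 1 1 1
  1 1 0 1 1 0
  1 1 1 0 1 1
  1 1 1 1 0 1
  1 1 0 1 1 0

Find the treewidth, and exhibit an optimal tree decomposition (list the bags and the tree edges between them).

The largest bag has 5 vertices, giving width 4; this decomposition certifies tw(G) ≤ 4. On the other hand G contains the 5-clique {1, 2, 3, 4, 5}. A clique must lie in a single bag of any decomposition, so no decomposition can have width below 4. Therefore the treewidth is 4.

Treewidth 4.
Bags: B1 = {1, 2, 3, 4, 5}  B2 = {1, 2, 4, 5, 6}
Tree: B1–B2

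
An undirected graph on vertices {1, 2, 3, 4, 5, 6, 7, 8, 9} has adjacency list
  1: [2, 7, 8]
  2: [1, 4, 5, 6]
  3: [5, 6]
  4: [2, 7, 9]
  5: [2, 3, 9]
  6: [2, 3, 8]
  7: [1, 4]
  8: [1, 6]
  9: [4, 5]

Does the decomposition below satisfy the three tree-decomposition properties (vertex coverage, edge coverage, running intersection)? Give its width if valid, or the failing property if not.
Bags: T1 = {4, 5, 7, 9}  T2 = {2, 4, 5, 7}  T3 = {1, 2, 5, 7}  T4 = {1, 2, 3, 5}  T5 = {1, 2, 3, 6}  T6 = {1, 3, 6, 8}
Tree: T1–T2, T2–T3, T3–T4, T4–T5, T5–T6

Checking the three conditions: (i) the bags cover all of {1, 2, 3, 4, 5, 6, 7, 8, 9}; (ii) for each edge, some bag contains both endpoints; (iii) the bags containing any fixed vertex form a subtree. All hold, so the decomposition is valid with width 4 − 1 = 3.

Yes; width 3.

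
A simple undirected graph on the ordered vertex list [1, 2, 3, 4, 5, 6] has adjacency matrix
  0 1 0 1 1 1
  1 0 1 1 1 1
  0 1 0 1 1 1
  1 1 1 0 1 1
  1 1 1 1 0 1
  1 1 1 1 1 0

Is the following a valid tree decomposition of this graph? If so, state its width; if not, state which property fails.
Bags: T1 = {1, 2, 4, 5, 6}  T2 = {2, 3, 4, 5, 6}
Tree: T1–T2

Checking the three conditions: (i) the bags cover all of {1, 2, 3, 4, 5, 6}; (ii) for each edge, some bag contains both endpoints; (iii) the bags containing any fixed vertex form a subtree. All hold, so the decomposition is valid with width 5 − 1 = 4.

Yes; width 4.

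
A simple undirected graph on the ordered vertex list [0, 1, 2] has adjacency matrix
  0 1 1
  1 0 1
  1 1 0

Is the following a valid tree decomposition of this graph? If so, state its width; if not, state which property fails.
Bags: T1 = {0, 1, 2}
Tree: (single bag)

Checking the three conditions: (i) the bags cover all of {0, 1, 2}; (ii) for each edge, some bag contains both endpoints; (iii) the bags containing any fixed vertex form a subtree. All hold, so the decomposition is valid with width 3 − 1 = 2.

Yes; width 2.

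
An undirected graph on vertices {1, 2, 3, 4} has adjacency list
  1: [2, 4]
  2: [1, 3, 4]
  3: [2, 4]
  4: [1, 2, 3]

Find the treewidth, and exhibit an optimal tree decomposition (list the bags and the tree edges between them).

Treewidth 2.
One optimal decomposition is:
Bags: B1 = {2, 3, 4}  B2 = {1, 2, 4}
Tree: B1–B2

The largest bag has 3 vertices, giving width 2; this decomposition certifies tw(G) ≤ 2. Conversely, {1, 2, 4} is a clique of size 3, and the vertices of any clique must share a bag in every tree decomposition; so some bag has ≥ 3 vertices and tw(G) ≥ 2. The upper and lower bounds meet at 2, so that is the treewidth.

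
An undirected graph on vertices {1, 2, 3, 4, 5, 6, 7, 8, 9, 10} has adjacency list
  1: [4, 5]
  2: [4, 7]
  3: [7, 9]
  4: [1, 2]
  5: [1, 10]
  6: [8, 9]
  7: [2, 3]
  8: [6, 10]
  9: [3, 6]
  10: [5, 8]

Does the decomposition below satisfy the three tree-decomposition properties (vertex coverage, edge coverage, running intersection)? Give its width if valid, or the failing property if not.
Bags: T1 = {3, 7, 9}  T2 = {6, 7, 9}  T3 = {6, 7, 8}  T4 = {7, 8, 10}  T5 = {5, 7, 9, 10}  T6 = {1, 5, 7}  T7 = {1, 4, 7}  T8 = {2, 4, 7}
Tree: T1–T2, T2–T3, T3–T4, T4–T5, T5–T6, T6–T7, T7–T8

No — bags containing vertex 9 are not connected in the tree.

A tree decomposition must satisfy three properties: every vertex lies in some bag; for every edge, both endpoints lie together in some bag; and for every vertex, the bags containing it form a connected subtree. Here bags containing vertex 9 are not connected in the tree, so the decomposition is invalid.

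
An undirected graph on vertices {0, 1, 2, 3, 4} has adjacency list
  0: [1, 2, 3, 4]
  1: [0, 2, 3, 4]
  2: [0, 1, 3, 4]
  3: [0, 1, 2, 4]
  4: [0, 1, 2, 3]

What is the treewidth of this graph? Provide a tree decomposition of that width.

Treewidth 4.
Bags: B1 = {0, 1, 2, 3, 4}
Tree: (single bag)

With just one bag of size 5, the width is 5 − 1 = 4, so tw(G) ≤ 4. Conversely, {0, 1, 2, 3, 4} is a clique of size 5, and the vertices of any clique must share a bag in every tree decomposition; so some bag has ≥ 5 vertices and tw(G) ≥ 4. The upper and lower bounds meet at 4, so that is the treewidth.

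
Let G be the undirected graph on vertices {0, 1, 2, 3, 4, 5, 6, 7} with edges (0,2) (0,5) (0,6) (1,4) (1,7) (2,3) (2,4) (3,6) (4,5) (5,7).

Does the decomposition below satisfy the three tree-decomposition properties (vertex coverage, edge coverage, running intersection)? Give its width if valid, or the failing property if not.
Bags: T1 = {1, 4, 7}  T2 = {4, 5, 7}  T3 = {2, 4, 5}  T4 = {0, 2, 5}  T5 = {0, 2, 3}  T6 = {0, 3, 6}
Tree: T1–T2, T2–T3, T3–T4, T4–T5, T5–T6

Every vertex of G appears in some bag (union = {0, 1, 2, 3, 4, 5, 6, 7}); every edge is covered by a bag; and for each vertex v the set of bags containing v is connected in the bag tree. The decomposition is therefore valid. The largest bag has 3 vertices, so the width is 2.

Yes; width 2.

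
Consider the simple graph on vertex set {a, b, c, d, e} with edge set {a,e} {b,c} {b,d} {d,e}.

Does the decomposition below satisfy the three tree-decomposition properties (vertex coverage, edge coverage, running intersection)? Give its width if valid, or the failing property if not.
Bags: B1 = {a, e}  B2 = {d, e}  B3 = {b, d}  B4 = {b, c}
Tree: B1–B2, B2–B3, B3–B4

Yes; width 1.

Every vertex of G appears in some bag (union = {a, b, c, d, e}); every edge is covered by a bag; and for each vertex v the set of bags containing v is connected in the bag tree. The decomposition is therefore valid. The largest bag has 2 vertices, so the width is 1.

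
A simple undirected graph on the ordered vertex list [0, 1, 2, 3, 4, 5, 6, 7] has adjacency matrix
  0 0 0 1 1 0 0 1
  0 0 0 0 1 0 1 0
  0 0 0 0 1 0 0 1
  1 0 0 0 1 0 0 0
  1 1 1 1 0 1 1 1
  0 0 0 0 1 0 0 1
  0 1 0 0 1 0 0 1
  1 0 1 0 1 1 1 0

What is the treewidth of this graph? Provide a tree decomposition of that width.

Each bag holds 3 vertices, so the decomposition has width 2, which upper-bounds the treewidth. On the other hand G contains the 3-clique {1, 4, 6}. A clique must lie in a single bag of any decomposition, so no decomposition can have width below 2. Therefore the treewidth is 2.

Treewidth 2.
Bags: B1 = {2, 4, 7}  B2 = {4, 6, 7}  B3 = {0, 4, 7}  B4 = {0, 3, 4}  B5 = {4, 5, 7}  B6 = {1, 4, 6}
Tree: B1–B2, B1–B3, B3–B4, B2–B5, B2–B6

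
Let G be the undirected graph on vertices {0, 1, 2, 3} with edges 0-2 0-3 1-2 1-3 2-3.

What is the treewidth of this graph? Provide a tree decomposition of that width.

The largest bag has 3 vertices, giving width 2; this decomposition certifies tw(G) ≤ 2. Conversely, {0, 2, 3} is a clique of size 3, and the vertices of any clique must share a bag in every tree decomposition; so some bag has ≥ 3 vertices and tw(G) ≥ 2. The upper and lower bounds meet at 2, so that is the treewidth.

Treewidth 2.
One optimal decomposition is:
Bags: B1 = {1, 2, 3}  B2 = {0, 2, 3}
Tree: B1–B2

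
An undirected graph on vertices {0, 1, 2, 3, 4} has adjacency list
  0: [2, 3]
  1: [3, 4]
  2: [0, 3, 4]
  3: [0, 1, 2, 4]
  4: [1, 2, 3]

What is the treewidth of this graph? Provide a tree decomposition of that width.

Treewidth 2.
One such decomposition:
Bags: B1 = {2, 3, 4}  B2 = {1, 3, 4}  B3 = {0, 2, 3}
Tree: B1–B2, B1–B3

The largest bag has 3 vertices, giving width 2; this decomposition certifies tw(G) ≤ 2. Conversely, {1, 3, 4} is a clique of size 3, and the vertices of any clique must share a bag in every tree decomposition; so some bag has ≥ 3 vertices and tw(G) ≥ 2. Therefore the treewidth is 2.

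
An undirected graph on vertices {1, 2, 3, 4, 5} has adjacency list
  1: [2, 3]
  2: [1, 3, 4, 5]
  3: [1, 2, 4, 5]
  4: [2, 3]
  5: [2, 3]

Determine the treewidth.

A width-2 tree decomposition is:
Bags: B1 = {2, 3, 4}  B2 = {1, 2, 3}  B3 = {2, 3, 5}
Tree: B1–B2, B1–B3
The largest bag has 3 vertices, giving width 2; this decomposition certifies tw(G) ≤ 2. For the lower bound, the 3 vertices {1, 2, 3} are pairwise adjacent, and any tree decomposition puts a clique entirely inside one bag — forcing width ≥ 2. The upper and lower bounds meet at 2, so that is the treewidth.

2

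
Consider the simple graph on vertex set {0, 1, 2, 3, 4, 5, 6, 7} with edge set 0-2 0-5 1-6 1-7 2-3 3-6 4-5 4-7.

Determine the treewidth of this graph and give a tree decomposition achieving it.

Treewidth 2.
Bags: B1 = {0, 4, 5}  B2 = {0, 2, 4}  B3 = {2, 3, 4}  B4 = {3, 4, 6}  B5 = {1, 4, 6}  B6 = {1, 4, 7}
Tree: B1–B2, B2–B3, B3–B4, B4–B5, B5–B6

The largest bag has 3 vertices, giving width 2; this decomposition certifies tw(G) ≤ 2. Since 4–5–0–2–3–6–1–7–4 is a cycle in G, G is not acyclic. Forests are exactly the graphs of treewidth ≤ 1, so tw(G) ≥ 2. Hence tw(G) = 2 exactly.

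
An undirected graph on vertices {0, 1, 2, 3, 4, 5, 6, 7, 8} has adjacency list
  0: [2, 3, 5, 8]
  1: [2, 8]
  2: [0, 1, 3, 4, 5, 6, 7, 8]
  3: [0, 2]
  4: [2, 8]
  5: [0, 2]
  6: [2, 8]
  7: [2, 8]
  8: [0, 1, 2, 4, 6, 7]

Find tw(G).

2

A width-2 tree decomposition is:
Bags: B1 = {0, 2, 8}  B2 = {2, 7, 8}  B3 = {0, 2, 5}  B4 = {2, 6, 8}  B5 = {2, 4, 8}  B6 = {1, 2, 8}  B7 = {0, 2, 3}
Tree: B1–B2, B1–B3, B1–B4, B1–B5, B4–B6, B1–B7
Each bag holds 3 vertices, so the decomposition has width 2, which upper-bounds the treewidth. Conversely, {0, 2, 8} is a clique of size 3, and the vertices of any clique must share a bag in every tree decomposition; so some bag has ≥ 3 vertices and tw(G) ≥ 2. Therefore the treewidth is 2.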